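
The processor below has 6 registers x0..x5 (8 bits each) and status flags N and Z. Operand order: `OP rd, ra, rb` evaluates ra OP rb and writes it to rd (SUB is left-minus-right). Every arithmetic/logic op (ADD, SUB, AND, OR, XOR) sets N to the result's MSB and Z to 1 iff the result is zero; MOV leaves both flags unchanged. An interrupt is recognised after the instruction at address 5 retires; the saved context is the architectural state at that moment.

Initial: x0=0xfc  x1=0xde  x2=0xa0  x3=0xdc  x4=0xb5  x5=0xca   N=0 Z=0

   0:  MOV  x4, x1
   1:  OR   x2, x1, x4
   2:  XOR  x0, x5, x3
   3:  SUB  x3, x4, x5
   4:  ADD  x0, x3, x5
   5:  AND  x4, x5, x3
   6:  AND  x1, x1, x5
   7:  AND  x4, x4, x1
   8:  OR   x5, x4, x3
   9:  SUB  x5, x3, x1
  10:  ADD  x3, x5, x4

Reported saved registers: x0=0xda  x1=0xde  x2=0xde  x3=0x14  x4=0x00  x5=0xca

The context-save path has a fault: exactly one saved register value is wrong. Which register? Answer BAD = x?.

BAD = x0

after  0: x0=0xfc x1=0xde x2=0xa0 x3=0xdc x4=0xde x5=0xca  N=0 Z=0
after  1: x0=0xfc x1=0xde x2=0xde x3=0xdc x4=0xde x5=0xca  N=1 Z=0
after  2: x0=0x16 x1=0xde x2=0xde x3=0xdc x4=0xde x5=0xca  N=0 Z=0
after  3: x0=0x16 x1=0xde x2=0xde x3=0x14 x4=0xde x5=0xca  N=0 Z=0
after  4: x0=0xde x1=0xde x2=0xde x3=0x14 x4=0xde x5=0xca  N=1 Z=0
after  5: x0=0xde x1=0xde x2=0xde x3=0x14 x4=0x00 x5=0xca  N=0 Z=1
-- IRQ taken; context saved, return-PC = 6 --
mismatch: x0: reported 0xda vs actual 0xde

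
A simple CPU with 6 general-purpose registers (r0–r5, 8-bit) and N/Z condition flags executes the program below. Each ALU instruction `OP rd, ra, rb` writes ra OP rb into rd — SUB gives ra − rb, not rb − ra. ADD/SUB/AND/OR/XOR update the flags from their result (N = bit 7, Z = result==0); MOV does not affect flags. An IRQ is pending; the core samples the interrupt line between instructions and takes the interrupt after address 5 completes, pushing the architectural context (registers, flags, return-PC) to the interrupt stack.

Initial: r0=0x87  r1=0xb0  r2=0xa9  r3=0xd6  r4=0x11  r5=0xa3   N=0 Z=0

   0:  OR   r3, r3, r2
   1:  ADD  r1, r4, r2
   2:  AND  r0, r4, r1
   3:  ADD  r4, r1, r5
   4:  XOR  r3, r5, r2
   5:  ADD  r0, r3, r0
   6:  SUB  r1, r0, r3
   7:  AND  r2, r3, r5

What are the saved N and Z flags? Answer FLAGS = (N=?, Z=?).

after  0: r0=0x87 r1=0xb0 r2=0xa9 r3=0xff r4=0x11 r5=0xa3  N=1 Z=0
after  1: r0=0x87 r1=0xba r2=0xa9 r3=0xff r4=0x11 r5=0xa3  N=1 Z=0
after  2: r0=0x10 r1=0xba r2=0xa9 r3=0xff r4=0x11 r5=0xa3  N=0 Z=0
after  3: r0=0x10 r1=0xba r2=0xa9 r3=0xff r4=0x5d r5=0xa3  N=0 Z=0
after  4: r0=0x10 r1=0xba r2=0xa9 r3=0x0a r4=0x5d r5=0xa3  N=0 Z=0
after  5: r0=0x1a r1=0xba r2=0xa9 r3=0x0a r4=0x5d r5=0xa3  N=0 Z=0
-- IRQ taken; context saved, return-PC = 6 --

FLAGS = (N=0, Z=0)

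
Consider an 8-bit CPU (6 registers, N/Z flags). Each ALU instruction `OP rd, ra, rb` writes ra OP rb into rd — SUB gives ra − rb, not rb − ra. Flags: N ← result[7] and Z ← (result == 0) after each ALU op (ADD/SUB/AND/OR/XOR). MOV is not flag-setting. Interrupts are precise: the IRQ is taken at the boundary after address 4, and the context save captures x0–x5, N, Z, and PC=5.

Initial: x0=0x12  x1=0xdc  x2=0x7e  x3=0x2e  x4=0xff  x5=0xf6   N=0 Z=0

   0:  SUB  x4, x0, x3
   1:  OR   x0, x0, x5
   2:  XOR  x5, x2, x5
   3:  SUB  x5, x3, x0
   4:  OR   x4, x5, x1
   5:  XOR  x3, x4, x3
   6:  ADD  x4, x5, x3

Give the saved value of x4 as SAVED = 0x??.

SAVED = 0xfc

after  0: x0=0x12 x1=0xdc x2=0x7e x3=0x2e x4=0xe4 x5=0xf6  N=1 Z=0
after  1: x0=0xf6 x1=0xdc x2=0x7e x3=0x2e x4=0xe4 x5=0xf6  N=1 Z=0
after  2: x0=0xf6 x1=0xdc x2=0x7e x3=0x2e x4=0xe4 x5=0x88  N=1 Z=0
after  3: x0=0xf6 x1=0xdc x2=0x7e x3=0x2e x4=0xe4 x5=0x38  N=0 Z=0
after  4: x0=0xf6 x1=0xdc x2=0x7e x3=0x2e x4=0xfc x5=0x38  N=1 Z=0
-- IRQ taken; context saved, return-PC = 5 --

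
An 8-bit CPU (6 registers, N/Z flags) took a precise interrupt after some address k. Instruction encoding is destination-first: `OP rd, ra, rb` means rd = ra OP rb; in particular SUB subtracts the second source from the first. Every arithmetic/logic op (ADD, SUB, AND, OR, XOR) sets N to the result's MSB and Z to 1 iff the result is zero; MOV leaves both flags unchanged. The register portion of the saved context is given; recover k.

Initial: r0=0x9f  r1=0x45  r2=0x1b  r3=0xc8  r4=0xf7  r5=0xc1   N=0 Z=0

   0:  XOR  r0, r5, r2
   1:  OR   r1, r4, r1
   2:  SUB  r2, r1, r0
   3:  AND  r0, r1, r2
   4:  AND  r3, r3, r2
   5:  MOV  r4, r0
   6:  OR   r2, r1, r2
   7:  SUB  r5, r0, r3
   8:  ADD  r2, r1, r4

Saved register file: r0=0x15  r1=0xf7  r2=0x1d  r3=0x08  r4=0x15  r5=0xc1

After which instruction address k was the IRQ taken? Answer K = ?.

after  0: r0=0xda r1=0x45 r2=0x1b r3=0xc8 r4=0xf7 r5=0xc1  N=1 Z=0
after  1: r0=0xda r1=0xf7 r2=0x1b r3=0xc8 r4=0xf7 r5=0xc1  N=1 Z=0
after  2: r0=0xda r1=0xf7 r2=0x1d r3=0xc8 r4=0xf7 r5=0xc1  N=0 Z=0
after  3: r0=0x15 r1=0xf7 r2=0x1d r3=0xc8 r4=0xf7 r5=0xc1  N=0 Z=0
after  4: r0=0x15 r1=0xf7 r2=0x1d r3=0x08 r4=0xf7 r5=0xc1  N=0 Z=0
after  5: r0=0x15 r1=0xf7 r2=0x1d r3=0x08 r4=0x15 r5=0xc1  N=0 Z=0
-- IRQ taken; context saved, return-PC = 6 --

K = 5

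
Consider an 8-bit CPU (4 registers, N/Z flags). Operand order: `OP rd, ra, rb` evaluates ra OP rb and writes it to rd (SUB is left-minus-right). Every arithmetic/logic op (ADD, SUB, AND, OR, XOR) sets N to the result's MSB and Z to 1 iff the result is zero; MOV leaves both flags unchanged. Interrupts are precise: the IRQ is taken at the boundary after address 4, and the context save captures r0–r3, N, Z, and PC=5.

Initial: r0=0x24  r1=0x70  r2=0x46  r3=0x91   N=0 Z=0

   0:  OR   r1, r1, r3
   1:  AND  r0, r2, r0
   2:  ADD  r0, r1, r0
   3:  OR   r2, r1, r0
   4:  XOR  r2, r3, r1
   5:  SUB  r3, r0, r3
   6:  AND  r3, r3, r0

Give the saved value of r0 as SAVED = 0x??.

after  0: r0=0x24 r1=0xf1 r2=0x46 r3=0x91  N=1 Z=0
after  1: r0=0x04 r1=0xf1 r2=0x46 r3=0x91  N=0 Z=0
after  2: r0=0xf5 r1=0xf1 r2=0x46 r3=0x91  N=1 Z=0
after  3: r0=0xf5 r1=0xf1 r2=0xf5 r3=0x91  N=1 Z=0
after  4: r0=0xf5 r1=0xf1 r2=0x60 r3=0x91  N=0 Z=0
-- IRQ taken; context saved, return-PC = 5 --

SAVED = 0xf5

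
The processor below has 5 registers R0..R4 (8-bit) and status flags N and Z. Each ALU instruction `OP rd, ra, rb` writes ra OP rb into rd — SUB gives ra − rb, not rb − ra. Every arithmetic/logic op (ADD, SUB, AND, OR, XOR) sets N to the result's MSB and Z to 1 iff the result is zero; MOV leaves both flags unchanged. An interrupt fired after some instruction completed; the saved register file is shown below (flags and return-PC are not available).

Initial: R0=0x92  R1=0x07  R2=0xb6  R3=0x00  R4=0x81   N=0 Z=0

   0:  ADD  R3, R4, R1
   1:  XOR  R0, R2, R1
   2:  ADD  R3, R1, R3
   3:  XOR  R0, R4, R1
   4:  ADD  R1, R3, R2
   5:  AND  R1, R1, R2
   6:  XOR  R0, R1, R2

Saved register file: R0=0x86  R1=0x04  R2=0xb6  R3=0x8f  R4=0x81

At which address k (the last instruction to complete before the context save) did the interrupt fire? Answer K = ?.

after  0: R0=0x92 R1=0x07 R2=0xb6 R3=0x88 R4=0x81  N=1 Z=0
after  1: R0=0xb1 R1=0x07 R2=0xb6 R3=0x88 R4=0x81  N=1 Z=0
after  2: R0=0xb1 R1=0x07 R2=0xb6 R3=0x8f R4=0x81  N=1 Z=0
after  3: R0=0x86 R1=0x07 R2=0xb6 R3=0x8f R4=0x81  N=1 Z=0
after  4: R0=0x86 R1=0x45 R2=0xb6 R3=0x8f R4=0x81  N=0 Z=0
after  5: R0=0x86 R1=0x04 R2=0xb6 R3=0x8f R4=0x81  N=0 Z=0
-- IRQ taken; context saved, return-PC = 6 --

K = 5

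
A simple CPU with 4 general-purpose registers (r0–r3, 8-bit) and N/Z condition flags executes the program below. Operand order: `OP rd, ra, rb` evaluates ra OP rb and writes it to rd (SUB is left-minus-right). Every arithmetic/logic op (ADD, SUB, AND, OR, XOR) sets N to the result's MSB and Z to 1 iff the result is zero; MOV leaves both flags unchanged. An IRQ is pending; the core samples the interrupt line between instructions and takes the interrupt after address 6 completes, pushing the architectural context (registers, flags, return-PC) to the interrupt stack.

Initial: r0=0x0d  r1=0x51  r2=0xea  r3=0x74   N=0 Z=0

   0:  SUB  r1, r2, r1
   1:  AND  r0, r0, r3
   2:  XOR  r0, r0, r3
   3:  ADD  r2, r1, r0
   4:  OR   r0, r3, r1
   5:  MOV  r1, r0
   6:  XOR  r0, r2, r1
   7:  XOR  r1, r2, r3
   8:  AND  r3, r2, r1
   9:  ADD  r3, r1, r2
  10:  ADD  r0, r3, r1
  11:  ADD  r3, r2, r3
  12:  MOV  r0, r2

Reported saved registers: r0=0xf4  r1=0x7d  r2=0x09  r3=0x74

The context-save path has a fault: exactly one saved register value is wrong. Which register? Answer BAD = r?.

BAD = r1

after  0: r0=0x0d r1=0x99 r2=0xea r3=0x74  N=1 Z=0
after  1: r0=0x04 r1=0x99 r2=0xea r3=0x74  N=0 Z=0
after  2: r0=0x70 r1=0x99 r2=0xea r3=0x74  N=0 Z=0
after  3: r0=0x70 r1=0x99 r2=0x09 r3=0x74  N=0 Z=0
after  4: r0=0xfd r1=0x99 r2=0x09 r3=0x74  N=1 Z=0
after  5: r0=0xfd r1=0xfd r2=0x09 r3=0x74  N=1 Z=0
after  6: r0=0xf4 r1=0xfd r2=0x09 r3=0x74  N=1 Z=0
-- IRQ taken; context saved, return-PC = 7 --
mismatch: r1: reported 0x7d vs actual 0xfd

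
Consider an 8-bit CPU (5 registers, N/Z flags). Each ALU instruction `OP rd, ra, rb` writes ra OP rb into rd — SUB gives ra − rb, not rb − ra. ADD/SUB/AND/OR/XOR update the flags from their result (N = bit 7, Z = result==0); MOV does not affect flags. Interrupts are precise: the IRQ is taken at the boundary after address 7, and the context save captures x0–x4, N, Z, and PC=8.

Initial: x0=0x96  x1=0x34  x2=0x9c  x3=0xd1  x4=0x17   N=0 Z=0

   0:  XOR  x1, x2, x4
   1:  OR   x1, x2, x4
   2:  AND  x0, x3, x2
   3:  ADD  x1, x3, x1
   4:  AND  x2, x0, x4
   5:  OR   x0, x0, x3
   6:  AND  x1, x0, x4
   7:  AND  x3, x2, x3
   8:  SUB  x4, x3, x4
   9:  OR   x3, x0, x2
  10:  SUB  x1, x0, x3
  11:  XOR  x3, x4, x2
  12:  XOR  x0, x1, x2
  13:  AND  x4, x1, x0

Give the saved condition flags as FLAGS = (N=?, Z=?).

after  0: x0=0x96 x1=0x8b x2=0x9c x3=0xd1 x4=0x17  N=1 Z=0
after  1: x0=0x96 x1=0x9f x2=0x9c x3=0xd1 x4=0x17  N=1 Z=0
after  2: x0=0x90 x1=0x9f x2=0x9c x3=0xd1 x4=0x17  N=1 Z=0
after  3: x0=0x90 x1=0x70 x2=0x9c x3=0xd1 x4=0x17  N=0 Z=0
after  4: x0=0x90 x1=0x70 x2=0x10 x3=0xd1 x4=0x17  N=0 Z=0
after  5: x0=0xd1 x1=0x70 x2=0x10 x3=0xd1 x4=0x17  N=1 Z=0
after  6: x0=0xd1 x1=0x11 x2=0x10 x3=0xd1 x4=0x17  N=0 Z=0
after  7: x0=0xd1 x1=0x11 x2=0x10 x3=0x10 x4=0x17  N=0 Z=0
-- IRQ taken; context saved, return-PC = 8 --

FLAGS = (N=0, Z=0)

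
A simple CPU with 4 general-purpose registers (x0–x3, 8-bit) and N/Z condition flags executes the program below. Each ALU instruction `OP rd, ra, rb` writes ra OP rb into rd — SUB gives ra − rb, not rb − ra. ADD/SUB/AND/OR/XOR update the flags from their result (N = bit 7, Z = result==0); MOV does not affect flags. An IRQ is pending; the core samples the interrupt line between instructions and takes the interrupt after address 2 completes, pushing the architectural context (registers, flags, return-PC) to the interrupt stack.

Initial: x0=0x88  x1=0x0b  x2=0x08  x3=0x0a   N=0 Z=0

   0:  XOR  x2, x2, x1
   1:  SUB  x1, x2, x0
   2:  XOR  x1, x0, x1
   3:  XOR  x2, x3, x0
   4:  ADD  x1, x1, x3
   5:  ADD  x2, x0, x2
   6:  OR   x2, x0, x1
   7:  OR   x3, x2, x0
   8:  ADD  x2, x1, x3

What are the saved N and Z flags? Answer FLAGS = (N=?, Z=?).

FLAGS = (N=1, Z=0)

after  0: x0=0x88 x1=0x0b x2=0x03 x3=0x0a  N=0 Z=0
after  1: x0=0x88 x1=0x7b x2=0x03 x3=0x0a  N=0 Z=0
after  2: x0=0x88 x1=0xf3 x2=0x03 x3=0x0a  N=1 Z=0
-- IRQ taken; context saved, return-PC = 3 --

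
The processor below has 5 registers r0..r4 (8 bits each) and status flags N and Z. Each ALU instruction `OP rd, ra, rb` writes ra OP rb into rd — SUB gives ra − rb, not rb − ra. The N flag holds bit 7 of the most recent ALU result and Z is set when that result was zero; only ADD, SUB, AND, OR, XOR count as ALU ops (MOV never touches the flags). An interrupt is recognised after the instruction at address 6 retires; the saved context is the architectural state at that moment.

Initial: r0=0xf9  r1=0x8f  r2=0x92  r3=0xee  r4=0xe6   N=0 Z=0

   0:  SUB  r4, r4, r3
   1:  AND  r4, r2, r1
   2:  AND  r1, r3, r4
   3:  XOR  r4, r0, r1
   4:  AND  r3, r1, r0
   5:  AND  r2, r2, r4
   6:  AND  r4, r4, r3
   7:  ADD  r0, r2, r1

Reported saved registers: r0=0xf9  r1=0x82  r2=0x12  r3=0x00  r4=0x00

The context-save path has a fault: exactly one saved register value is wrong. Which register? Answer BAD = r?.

after  0: r0=0xf9 r1=0x8f r2=0x92 r3=0xee r4=0xf8  N=1 Z=0
after  1: r0=0xf9 r1=0x8f r2=0x92 r3=0xee r4=0x82  N=1 Z=0
after  2: r0=0xf9 r1=0x82 r2=0x92 r3=0xee r4=0x82  N=1 Z=0
after  3: r0=0xf9 r1=0x82 r2=0x92 r3=0xee r4=0x7b  N=0 Z=0
after  4: r0=0xf9 r1=0x82 r2=0x92 r3=0x80 r4=0x7b  N=1 Z=0
after  5: r0=0xf9 r1=0x82 r2=0x12 r3=0x80 r4=0x7b  N=0 Z=0
after  6: r0=0xf9 r1=0x82 r2=0x12 r3=0x80 r4=0x00  N=0 Z=1
-- IRQ taken; context saved, return-PC = 7 --
mismatch: r3: reported 0x00 vs actual 0x80

BAD = r3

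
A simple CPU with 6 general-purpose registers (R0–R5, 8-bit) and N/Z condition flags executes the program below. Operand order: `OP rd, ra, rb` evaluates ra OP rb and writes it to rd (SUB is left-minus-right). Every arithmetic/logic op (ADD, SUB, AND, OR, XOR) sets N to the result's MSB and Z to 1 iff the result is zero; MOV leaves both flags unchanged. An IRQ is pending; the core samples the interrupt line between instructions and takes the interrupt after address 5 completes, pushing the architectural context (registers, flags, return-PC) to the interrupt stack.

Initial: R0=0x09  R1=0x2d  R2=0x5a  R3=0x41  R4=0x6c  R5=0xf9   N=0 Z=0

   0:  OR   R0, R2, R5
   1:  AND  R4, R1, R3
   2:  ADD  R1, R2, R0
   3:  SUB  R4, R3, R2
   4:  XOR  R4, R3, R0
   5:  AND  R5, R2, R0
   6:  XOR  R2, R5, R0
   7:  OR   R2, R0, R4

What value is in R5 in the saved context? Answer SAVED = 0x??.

after  0: R0=0xfb R1=0x2d R2=0x5a R3=0x41 R4=0x6c R5=0xf9  N=1 Z=0
after  1: R0=0xfb R1=0x2d R2=0x5a R3=0x41 R4=0x01 R5=0xf9  N=0 Z=0
after  2: R0=0xfb R1=0x55 R2=0x5a R3=0x41 R4=0x01 R5=0xf9  N=0 Z=0
after  3: R0=0xfb R1=0x55 R2=0x5a R3=0x41 R4=0xe7 R5=0xf9  N=1 Z=0
after  4: R0=0xfb R1=0x55 R2=0x5a R3=0x41 R4=0xba R5=0xf9  N=1 Z=0
after  5: R0=0xfb R1=0x55 R2=0x5a R3=0x41 R4=0xba R5=0x5a  N=0 Z=0
-- IRQ taken; context saved, return-PC = 6 --

SAVED = 0x5a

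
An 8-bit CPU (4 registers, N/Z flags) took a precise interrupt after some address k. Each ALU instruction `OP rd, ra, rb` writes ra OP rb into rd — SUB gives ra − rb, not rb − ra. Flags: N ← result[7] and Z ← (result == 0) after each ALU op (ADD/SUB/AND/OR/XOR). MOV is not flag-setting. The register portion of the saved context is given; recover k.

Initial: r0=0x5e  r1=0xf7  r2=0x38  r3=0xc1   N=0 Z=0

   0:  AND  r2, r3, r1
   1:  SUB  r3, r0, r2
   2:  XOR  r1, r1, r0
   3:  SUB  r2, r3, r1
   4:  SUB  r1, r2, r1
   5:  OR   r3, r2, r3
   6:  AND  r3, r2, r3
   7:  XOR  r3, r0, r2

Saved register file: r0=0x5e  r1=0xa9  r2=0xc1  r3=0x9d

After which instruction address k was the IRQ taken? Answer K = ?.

after  0: r0=0x5e r1=0xf7 r2=0xc1 r3=0xc1  N=1 Z=0
after  1: r0=0x5e r1=0xf7 r2=0xc1 r3=0x9d  N=1 Z=0
after  2: r0=0x5e r1=0xa9 r2=0xc1 r3=0x9d  N=1 Z=0
-- IRQ taken; context saved, return-PC = 3 --

K = 2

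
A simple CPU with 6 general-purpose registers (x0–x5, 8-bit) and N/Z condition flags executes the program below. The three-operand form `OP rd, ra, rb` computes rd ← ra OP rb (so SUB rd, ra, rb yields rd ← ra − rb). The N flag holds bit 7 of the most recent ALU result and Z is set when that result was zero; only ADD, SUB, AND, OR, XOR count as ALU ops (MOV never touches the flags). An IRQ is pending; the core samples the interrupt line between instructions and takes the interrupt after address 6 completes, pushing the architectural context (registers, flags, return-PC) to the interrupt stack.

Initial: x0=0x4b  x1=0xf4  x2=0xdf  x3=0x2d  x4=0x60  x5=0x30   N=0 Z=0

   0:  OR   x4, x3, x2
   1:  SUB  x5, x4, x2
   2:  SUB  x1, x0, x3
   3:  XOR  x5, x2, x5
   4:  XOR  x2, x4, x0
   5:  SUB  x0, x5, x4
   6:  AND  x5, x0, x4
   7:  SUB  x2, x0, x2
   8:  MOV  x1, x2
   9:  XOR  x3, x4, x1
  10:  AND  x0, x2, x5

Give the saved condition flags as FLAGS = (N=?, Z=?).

FLAGS = (N=0, Z=1)

after  0: x0=0x4b x1=0xf4 x2=0xdf x3=0x2d x4=0xff x5=0x30  N=1 Z=0
after  1: x0=0x4b x1=0xf4 x2=0xdf x3=0x2d x4=0xff x5=0x20  N=0 Z=0
after  2: x0=0x4b x1=0x1e x2=0xdf x3=0x2d x4=0xff x5=0x20  N=0 Z=0
after  3: x0=0x4b x1=0x1e x2=0xdf x3=0x2d x4=0xff x5=0xff  N=1 Z=0
after  4: x0=0x4b x1=0x1e x2=0xb4 x3=0x2d x4=0xff x5=0xff  N=1 Z=0
after  5: x0=0x00 x1=0x1e x2=0xb4 x3=0x2d x4=0xff x5=0xff  N=0 Z=1
after  6: x0=0x00 x1=0x1e x2=0xb4 x3=0x2d x4=0xff x5=0x00  N=0 Z=1
-- IRQ taken; context saved, return-PC = 7 --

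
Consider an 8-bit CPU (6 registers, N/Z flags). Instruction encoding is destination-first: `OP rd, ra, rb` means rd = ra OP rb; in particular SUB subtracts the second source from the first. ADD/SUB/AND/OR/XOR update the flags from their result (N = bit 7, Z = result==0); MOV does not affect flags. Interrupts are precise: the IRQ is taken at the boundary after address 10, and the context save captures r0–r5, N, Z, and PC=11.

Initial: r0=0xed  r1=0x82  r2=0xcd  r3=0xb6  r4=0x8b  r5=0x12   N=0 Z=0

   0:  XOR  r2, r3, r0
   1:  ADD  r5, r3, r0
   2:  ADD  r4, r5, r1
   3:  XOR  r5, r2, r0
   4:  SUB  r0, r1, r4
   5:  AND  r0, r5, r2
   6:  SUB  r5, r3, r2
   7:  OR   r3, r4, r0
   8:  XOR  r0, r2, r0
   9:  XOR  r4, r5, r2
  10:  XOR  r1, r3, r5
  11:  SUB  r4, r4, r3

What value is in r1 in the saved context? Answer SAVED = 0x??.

SAVED = 0x6c

after  0: r0=0xed r1=0x82 r2=0x5b r3=0xb6 r4=0x8b r5=0x12  N=0 Z=0
after  1: r0=0xed r1=0x82 r2=0x5b r3=0xb6 r4=0x8b r5=0xa3  N=1 Z=0
after  2: r0=0xed r1=0x82 r2=0x5b r3=0xb6 r4=0x25 r5=0xa3  N=0 Z=0
after  3: r0=0xed r1=0x82 r2=0x5b r3=0xb6 r4=0x25 r5=0xb6  N=1 Z=0
after  4: r0=0x5d r1=0x82 r2=0x5b r3=0xb6 r4=0x25 r5=0xb6  N=0 Z=0
after  5: r0=0x12 r1=0x82 r2=0x5b r3=0xb6 r4=0x25 r5=0xb6  N=0 Z=0
after  6: r0=0x12 r1=0x82 r2=0x5b r3=0xb6 r4=0x25 r5=0x5b  N=0 Z=0
after  7: r0=0x12 r1=0x82 r2=0x5b r3=0x37 r4=0x25 r5=0x5b  N=0 Z=0
after  8: r0=0x49 r1=0x82 r2=0x5b r3=0x37 r4=0x25 r5=0x5b  N=0 Z=0
after  9: r0=0x49 r1=0x82 r2=0x5b r3=0x37 r4=0x00 r5=0x5b  N=0 Z=1
after 10: r0=0x49 r1=0x6c r2=0x5b r3=0x37 r4=0x00 r5=0x5b  N=0 Z=0
-- IRQ taken; context saved, return-PC = 11 --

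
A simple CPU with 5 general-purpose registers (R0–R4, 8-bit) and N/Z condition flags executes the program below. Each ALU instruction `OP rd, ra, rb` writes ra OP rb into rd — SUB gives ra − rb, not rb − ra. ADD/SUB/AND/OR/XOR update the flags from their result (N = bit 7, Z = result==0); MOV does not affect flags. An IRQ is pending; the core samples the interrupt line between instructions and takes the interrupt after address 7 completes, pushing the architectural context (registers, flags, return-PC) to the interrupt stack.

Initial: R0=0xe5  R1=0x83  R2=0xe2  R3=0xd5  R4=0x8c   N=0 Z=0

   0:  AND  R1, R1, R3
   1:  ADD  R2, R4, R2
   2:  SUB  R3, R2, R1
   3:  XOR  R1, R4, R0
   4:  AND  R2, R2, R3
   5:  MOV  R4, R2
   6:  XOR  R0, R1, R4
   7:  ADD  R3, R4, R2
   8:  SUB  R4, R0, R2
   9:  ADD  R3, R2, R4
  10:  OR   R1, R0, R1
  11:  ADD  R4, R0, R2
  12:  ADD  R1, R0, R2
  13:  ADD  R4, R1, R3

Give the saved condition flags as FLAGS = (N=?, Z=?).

after  0: R0=0xe5 R1=0x81 R2=0xe2 R3=0xd5 R4=0x8c  N=1 Z=0
after  1: R0=0xe5 R1=0x81 R2=0x6e R3=0xd5 R4=0x8c  N=0 Z=0
after  2: R0=0xe5 R1=0x81 R2=0x6e R3=0xed R4=0x8c  N=1 Z=0
after  3: R0=0xe5 R1=0x69 R2=0x6e R3=0xed R4=0x8c  N=0 Z=0
after  4: R0=0xe5 R1=0x69 R2=0x6c R3=0xed R4=0x8c  N=0 Z=0
after  5: R0=0xe5 R1=0x69 R2=0x6c R3=0xed R4=0x6c  N=0 Z=0
after  6: R0=0x05 R1=0x69 R2=0x6c R3=0xed R4=0x6c  N=0 Z=0
after  7: R0=0x05 R1=0x69 R2=0x6c R3=0xd8 R4=0x6c  N=1 Z=0
-- IRQ taken; context saved, return-PC = 8 --

FLAGS = (N=1, Z=0)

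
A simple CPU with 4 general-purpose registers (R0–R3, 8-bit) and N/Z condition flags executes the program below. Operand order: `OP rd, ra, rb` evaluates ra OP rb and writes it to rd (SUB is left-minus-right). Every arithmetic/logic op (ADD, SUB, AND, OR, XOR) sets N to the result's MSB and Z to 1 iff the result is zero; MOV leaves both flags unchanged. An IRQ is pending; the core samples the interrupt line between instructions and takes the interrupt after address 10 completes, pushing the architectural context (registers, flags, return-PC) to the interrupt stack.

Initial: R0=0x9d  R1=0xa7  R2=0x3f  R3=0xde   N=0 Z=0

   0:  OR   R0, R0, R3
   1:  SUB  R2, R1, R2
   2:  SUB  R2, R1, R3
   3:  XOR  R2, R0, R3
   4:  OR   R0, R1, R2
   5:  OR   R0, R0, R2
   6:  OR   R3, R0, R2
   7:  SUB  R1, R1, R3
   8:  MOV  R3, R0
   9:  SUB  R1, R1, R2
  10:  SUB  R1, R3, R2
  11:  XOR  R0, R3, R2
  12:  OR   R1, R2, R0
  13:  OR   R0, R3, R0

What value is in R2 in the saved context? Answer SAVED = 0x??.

SAVED = 0x01

after  0: R0=0xdf R1=0xa7 R2=0x3f R3=0xde  N=1 Z=0
after  1: R0=0xdf R1=0xa7 R2=0x68 R3=0xde  N=0 Z=0
after  2: R0=0xdf R1=0xa7 R2=0xc9 R3=0xde  N=1 Z=0
after  3: R0=0xdf R1=0xa7 R2=0x01 R3=0xde  N=0 Z=0
after  4: R0=0xa7 R1=0xa7 R2=0x01 R3=0xde  N=1 Z=0
after  5: R0=0xa7 R1=0xa7 R2=0x01 R3=0xde  N=1 Z=0
after  6: R0=0xa7 R1=0xa7 R2=0x01 R3=0xa7  N=1 Z=0
after  7: R0=0xa7 R1=0x00 R2=0x01 R3=0xa7  N=0 Z=1
after  8: R0=0xa7 R1=0x00 R2=0x01 R3=0xa7  N=0 Z=1
after  9: R0=0xa7 R1=0xff R2=0x01 R3=0xa7  N=1 Z=0
after 10: R0=0xa7 R1=0xa6 R2=0x01 R3=0xa7  N=1 Z=0
-- IRQ taken; context saved, return-PC = 11 --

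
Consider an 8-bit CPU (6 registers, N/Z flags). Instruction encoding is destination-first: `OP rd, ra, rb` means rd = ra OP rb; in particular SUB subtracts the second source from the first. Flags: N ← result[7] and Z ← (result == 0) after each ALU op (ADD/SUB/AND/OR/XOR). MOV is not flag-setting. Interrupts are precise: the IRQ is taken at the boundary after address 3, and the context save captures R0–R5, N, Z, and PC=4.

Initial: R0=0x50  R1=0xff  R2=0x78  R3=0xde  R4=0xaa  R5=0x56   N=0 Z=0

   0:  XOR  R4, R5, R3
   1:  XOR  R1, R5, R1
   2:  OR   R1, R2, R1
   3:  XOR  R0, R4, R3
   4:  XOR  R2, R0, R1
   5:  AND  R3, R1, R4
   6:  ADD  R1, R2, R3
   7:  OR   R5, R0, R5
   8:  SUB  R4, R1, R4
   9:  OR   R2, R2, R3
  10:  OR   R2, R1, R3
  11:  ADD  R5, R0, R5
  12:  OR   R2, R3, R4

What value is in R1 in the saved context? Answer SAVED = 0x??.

after  0: R0=0x50 R1=0xff R2=0x78 R3=0xde R4=0x88 R5=0x56  N=1 Z=0
after  1: R0=0x50 R1=0xa9 R2=0x78 R3=0xde R4=0x88 R5=0x56  N=1 Z=0
after  2: R0=0x50 R1=0xf9 R2=0x78 R3=0xde R4=0x88 R5=0x56  N=1 Z=0
after  3: R0=0x56 R1=0xf9 R2=0x78 R3=0xde R4=0x88 R5=0x56  N=0 Z=0
-- IRQ taken; context saved, return-PC = 4 --

SAVED = 0xf9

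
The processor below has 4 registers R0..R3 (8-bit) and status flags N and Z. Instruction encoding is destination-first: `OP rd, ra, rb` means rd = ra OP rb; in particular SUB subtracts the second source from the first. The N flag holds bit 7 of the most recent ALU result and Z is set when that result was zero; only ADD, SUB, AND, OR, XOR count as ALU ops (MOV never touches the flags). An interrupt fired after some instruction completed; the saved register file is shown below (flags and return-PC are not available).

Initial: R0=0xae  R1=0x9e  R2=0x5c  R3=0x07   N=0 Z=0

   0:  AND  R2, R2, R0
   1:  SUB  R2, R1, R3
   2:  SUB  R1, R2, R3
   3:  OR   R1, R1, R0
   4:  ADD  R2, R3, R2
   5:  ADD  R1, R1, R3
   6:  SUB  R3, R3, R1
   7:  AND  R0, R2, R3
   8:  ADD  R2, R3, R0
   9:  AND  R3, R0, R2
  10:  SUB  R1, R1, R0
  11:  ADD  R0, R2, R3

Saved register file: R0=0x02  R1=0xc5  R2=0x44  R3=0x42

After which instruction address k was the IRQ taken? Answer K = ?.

K = 8

after  0: R0=0xae R1=0x9e R2=0x0c R3=0x07  N=0 Z=0
after  1: R0=0xae R1=0x9e R2=0x97 R3=0x07  N=1 Z=0
after  2: R0=0xae R1=0x90 R2=0x97 R3=0x07  N=1 Z=0
after  3: R0=0xae R1=0xbe R2=0x97 R3=0x07  N=1 Z=0
after  4: R0=0xae R1=0xbe R2=0x9e R3=0x07  N=1 Z=0
after  5: R0=0xae R1=0xc5 R2=0x9e R3=0x07  N=1 Z=0
after  6: R0=0xae R1=0xc5 R2=0x9e R3=0x42  N=0 Z=0
after  7: R0=0x02 R1=0xc5 R2=0x9e R3=0x42  N=0 Z=0
after  8: R0=0x02 R1=0xc5 R2=0x44 R3=0x42  N=0 Z=0
-- IRQ taken; context saved, return-PC = 9 --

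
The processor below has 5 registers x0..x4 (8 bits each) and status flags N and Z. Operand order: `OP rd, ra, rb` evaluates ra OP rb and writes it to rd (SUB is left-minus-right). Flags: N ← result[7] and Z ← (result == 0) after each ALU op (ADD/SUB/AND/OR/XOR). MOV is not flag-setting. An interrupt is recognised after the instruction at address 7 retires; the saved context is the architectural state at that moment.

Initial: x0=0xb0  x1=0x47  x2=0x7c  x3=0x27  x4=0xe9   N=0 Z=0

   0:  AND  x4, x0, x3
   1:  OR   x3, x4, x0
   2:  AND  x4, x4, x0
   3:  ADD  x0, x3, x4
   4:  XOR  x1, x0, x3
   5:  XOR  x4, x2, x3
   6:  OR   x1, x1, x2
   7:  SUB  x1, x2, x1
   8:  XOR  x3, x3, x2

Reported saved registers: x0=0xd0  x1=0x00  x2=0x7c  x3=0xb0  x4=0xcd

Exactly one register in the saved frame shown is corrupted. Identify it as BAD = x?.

BAD = x4

after  0: x0=0xb0 x1=0x47 x2=0x7c x3=0x27 x4=0x20  N=0 Z=0
after  1: x0=0xb0 x1=0x47 x2=0x7c x3=0xb0 x4=0x20  N=1 Z=0
after  2: x0=0xb0 x1=0x47 x2=0x7c x3=0xb0 x4=0x20  N=0 Z=0
after  3: x0=0xd0 x1=0x47 x2=0x7c x3=0xb0 x4=0x20  N=1 Z=0
after  4: x0=0xd0 x1=0x60 x2=0x7c x3=0xb0 x4=0x20  N=0 Z=0
after  5: x0=0xd0 x1=0x60 x2=0x7c x3=0xb0 x4=0xcc  N=1 Z=0
after  6: x0=0xd0 x1=0x7c x2=0x7c x3=0xb0 x4=0xcc  N=0 Z=0
after  7: x0=0xd0 x1=0x00 x2=0x7c x3=0xb0 x4=0xcc  N=0 Z=1
-- IRQ taken; context saved, return-PC = 8 --
mismatch: x4: reported 0xcd vs actual 0xcc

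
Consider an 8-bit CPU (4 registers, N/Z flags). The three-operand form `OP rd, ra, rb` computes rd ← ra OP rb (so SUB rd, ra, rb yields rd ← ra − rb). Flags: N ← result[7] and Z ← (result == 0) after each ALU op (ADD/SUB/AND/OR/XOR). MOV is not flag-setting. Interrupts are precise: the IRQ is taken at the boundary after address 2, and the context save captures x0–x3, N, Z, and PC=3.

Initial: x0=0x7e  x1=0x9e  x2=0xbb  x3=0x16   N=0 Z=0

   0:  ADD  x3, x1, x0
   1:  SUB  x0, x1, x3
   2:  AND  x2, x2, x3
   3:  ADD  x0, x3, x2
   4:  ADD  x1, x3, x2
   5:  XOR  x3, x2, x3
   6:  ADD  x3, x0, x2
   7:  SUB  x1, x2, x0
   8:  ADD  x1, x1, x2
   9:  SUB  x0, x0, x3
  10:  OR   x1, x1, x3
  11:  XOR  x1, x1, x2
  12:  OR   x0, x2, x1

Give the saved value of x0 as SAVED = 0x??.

SAVED = 0x82

after  0: x0=0x7e x1=0x9e x2=0xbb x3=0x1c  N=0 Z=0
after  1: x0=0x82 x1=0x9e x2=0xbb x3=0x1c  N=1 Z=0
after  2: x0=0x82 x1=0x9e x2=0x18 x3=0x1c  N=0 Z=0
-- IRQ taken; context saved, return-PC = 3 --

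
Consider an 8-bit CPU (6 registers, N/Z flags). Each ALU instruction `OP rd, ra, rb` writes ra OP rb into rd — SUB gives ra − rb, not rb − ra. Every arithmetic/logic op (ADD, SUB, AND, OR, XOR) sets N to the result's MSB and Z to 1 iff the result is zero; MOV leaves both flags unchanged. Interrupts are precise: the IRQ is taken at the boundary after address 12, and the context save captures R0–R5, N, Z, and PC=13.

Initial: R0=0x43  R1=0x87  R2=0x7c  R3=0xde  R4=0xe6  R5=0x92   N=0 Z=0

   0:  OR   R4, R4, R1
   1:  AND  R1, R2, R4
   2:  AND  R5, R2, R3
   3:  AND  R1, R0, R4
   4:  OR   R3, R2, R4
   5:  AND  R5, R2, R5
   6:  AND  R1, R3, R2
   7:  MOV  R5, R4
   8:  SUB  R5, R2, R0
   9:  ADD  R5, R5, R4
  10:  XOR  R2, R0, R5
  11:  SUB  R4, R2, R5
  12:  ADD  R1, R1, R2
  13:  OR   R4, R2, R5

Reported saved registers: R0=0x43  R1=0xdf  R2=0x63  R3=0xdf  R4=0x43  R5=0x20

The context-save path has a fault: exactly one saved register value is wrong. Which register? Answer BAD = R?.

BAD = R3

after  0: R0=0x43 R1=0x87 R2=0x7c R3=0xde R4=0xe7 R5=0x92  N=1 Z=0
after  1: R0=0x43 R1=0x64 R2=0x7c R3=0xde R4=0xe7 R5=0x92  N=0 Z=0
after  2: R0=0x43 R1=0x64 R2=0x7c R3=0xde R4=0xe7 R5=0x5c  N=0 Z=0
after  3: R0=0x43 R1=0x43 R2=0x7c R3=0xde R4=0xe7 R5=0x5c  N=0 Z=0
after  4: R0=0x43 R1=0x43 R2=0x7c R3=0xff R4=0xe7 R5=0x5c  N=1 Z=0
after  5: R0=0x43 R1=0x43 R2=0x7c R3=0xff R4=0xe7 R5=0x5c  N=0 Z=0
after  6: R0=0x43 R1=0x7c R2=0x7c R3=0xff R4=0xe7 R5=0x5c  N=0 Z=0
after  7: R0=0x43 R1=0x7c R2=0x7c R3=0xff R4=0xe7 R5=0xe7  N=0 Z=0
after  8: R0=0x43 R1=0x7c R2=0x7c R3=0xff R4=0xe7 R5=0x39  N=0 Z=0
after  9: R0=0x43 R1=0x7c R2=0x7c R3=0xff R4=0xe7 R5=0x20  N=0 Z=0
after 10: R0=0x43 R1=0x7c R2=0x63 R3=0xff R4=0xe7 R5=0x20  N=0 Z=0
after 11: R0=0x43 R1=0x7c R2=0x63 R3=0xff R4=0x43 R5=0x20  N=0 Z=0
after 12: R0=0x43 R1=0xdf R2=0x63 R3=0xff R4=0x43 R5=0x20  N=1 Z=0
-- IRQ taken; context saved, return-PC = 13 --
mismatch: R3: reported 0xdf vs actual 0xff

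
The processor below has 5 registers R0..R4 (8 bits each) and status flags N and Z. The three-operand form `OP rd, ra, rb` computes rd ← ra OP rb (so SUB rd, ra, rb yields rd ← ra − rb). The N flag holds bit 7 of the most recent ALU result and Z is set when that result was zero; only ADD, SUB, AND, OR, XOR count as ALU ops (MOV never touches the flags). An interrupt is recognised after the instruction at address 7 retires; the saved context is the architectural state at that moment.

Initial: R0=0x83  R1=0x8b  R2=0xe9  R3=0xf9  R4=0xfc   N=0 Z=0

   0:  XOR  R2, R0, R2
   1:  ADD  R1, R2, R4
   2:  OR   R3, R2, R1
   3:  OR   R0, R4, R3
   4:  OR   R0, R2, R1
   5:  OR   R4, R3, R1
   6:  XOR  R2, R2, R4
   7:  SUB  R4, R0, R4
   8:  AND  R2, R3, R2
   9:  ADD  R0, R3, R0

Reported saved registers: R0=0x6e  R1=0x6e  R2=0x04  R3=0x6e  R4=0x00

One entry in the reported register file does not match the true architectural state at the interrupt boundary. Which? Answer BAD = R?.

after  0: R0=0x83 R1=0x8b R2=0x6a R3=0xf9 R4=0xfc  N=0 Z=0
after  1: R0=0x83 R1=0x66 R2=0x6a R3=0xf9 R4=0xfc  N=0 Z=0
after  2: R0=0x83 R1=0x66 R2=0x6a R3=0x6e R4=0xfc  N=0 Z=0
after  3: R0=0xfe R1=0x66 R2=0x6a R3=0x6e R4=0xfc  N=1 Z=0
after  4: R0=0x6e R1=0x66 R2=0x6a R3=0x6e R4=0xfc  N=0 Z=0
after  5: R0=0x6e R1=0x66 R2=0x6a R3=0x6e R4=0x6e  N=0 Z=0
after  6: R0=0x6e R1=0x66 R2=0x04 R3=0x6e R4=0x6e  N=0 Z=0
after  7: R0=0x6e R1=0x66 R2=0x04 R3=0x6e R4=0x00  N=0 Z=1
-- IRQ taken; context saved, return-PC = 8 --
mismatch: R1: reported 0x6e vs actual 0x66

BAD = R1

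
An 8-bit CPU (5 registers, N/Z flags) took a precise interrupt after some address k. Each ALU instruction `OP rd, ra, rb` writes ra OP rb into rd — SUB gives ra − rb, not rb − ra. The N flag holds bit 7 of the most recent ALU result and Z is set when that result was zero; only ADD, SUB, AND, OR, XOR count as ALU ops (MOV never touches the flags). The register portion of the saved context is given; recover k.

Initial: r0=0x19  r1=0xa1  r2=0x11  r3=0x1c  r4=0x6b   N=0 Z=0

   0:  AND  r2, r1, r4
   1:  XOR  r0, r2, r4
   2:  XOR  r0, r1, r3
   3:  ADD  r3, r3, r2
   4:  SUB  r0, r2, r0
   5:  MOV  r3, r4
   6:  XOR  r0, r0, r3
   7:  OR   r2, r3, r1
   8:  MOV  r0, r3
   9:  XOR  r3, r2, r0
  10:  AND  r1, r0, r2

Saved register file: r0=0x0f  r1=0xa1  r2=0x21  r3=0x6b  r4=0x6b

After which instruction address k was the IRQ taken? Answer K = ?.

after  0: r0=0x19 r1=0xa1 r2=0x21 r3=0x1c r4=0x6b  N=0 Z=0
after  1: r0=0x4a r1=0xa1 r2=0x21 r3=0x1c r4=0x6b  N=0 Z=0
after  2: r0=0xbd r1=0xa1 r2=0x21 r3=0x1c r4=0x6b  N=1 Z=0
after  3: r0=0xbd r1=0xa1 r2=0x21 r3=0x3d r4=0x6b  N=0 Z=0
after  4: r0=0x64 r1=0xa1 r2=0x21 r3=0x3d r4=0x6b  N=0 Z=0
after  5: r0=0x64 r1=0xa1 r2=0x21 r3=0x6b r4=0x6b  N=0 Z=0
after  6: r0=0x0f r1=0xa1 r2=0x21 r3=0x6b r4=0x6b  N=0 Z=0
-- IRQ taken; context saved, return-PC = 7 --

K = 6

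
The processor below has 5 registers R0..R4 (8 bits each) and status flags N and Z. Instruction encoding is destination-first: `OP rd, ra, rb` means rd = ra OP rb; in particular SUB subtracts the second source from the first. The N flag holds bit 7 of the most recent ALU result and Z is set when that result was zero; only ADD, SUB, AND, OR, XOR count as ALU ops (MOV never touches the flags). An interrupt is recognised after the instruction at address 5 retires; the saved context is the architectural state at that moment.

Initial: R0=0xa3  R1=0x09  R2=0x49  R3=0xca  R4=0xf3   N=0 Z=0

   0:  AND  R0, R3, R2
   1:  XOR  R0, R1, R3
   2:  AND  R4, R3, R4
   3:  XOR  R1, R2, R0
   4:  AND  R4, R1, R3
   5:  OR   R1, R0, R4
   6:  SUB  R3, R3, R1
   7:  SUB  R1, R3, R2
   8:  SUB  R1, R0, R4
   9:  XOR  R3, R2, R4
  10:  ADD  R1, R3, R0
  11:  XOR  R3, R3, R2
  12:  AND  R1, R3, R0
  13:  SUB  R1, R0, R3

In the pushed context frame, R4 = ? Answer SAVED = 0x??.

SAVED = 0x8a

after  0: R0=0x48 R1=0x09 R2=0x49 R3=0xca R4=0xf3  N=0 Z=0
after  1: R0=0xc3 R1=0x09 R2=0x49 R3=0xca R4=0xf3  N=1 Z=0
after  2: R0=0xc3 R1=0x09 R2=0x49 R3=0xca R4=0xc2  N=1 Z=0
after  3: R0=0xc3 R1=0x8a R2=0x49 R3=0xca R4=0xc2  N=1 Z=0
after  4: R0=0xc3 R1=0x8a R2=0x49 R3=0xca R4=0x8a  N=1 Z=0
after  5: R0=0xc3 R1=0xcb R2=0x49 R3=0xca R4=0x8a  N=1 Z=0
-- IRQ taken; context saved, return-PC = 6 --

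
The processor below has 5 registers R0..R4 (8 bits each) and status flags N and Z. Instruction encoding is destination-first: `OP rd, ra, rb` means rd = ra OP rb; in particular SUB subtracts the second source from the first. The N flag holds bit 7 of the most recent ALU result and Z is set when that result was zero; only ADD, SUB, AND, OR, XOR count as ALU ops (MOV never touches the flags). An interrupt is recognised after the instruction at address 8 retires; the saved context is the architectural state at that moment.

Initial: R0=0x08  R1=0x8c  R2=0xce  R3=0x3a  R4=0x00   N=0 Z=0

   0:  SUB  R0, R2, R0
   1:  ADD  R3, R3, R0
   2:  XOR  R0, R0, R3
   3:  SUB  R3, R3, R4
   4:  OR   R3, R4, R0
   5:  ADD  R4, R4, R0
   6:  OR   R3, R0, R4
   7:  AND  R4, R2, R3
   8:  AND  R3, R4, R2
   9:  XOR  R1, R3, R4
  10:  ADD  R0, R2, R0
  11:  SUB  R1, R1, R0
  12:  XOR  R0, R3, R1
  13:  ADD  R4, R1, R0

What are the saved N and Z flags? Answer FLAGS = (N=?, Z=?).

after  0: R0=0xc6 R1=0x8c R2=0xce R3=0x3a R4=0x00  N=1 Z=0
after  1: R0=0xc6 R1=0x8c R2=0xce R3=0x00 R4=0x00  N=0 Z=1
after  2: R0=0xc6 R1=0x8c R2=0xce R3=0x00 R4=0x00  N=1 Z=0
after  3: R0=0xc6 R1=0x8c R2=0xce R3=0x00 R4=0x00  N=0 Z=1
after  4: R0=0xc6 R1=0x8c R2=0xce R3=0xc6 R4=0x00  N=1 Z=0
after  5: R0=0xc6 R1=0x8c R2=0xce R3=0xc6 R4=0xc6  N=1 Z=0
after  6: R0=0xc6 R1=0x8c R2=0xce R3=0xc6 R4=0xc6  N=1 Z=0
after  7: R0=0xc6 R1=0x8c R2=0xce R3=0xc6 R4=0xc6  N=1 Z=0
after  8: R0=0xc6 R1=0x8c R2=0xce R3=0xc6 R4=0xc6  N=1 Z=0
-- IRQ taken; context saved, return-PC = 9 --

FLAGS = (N=1, Z=0)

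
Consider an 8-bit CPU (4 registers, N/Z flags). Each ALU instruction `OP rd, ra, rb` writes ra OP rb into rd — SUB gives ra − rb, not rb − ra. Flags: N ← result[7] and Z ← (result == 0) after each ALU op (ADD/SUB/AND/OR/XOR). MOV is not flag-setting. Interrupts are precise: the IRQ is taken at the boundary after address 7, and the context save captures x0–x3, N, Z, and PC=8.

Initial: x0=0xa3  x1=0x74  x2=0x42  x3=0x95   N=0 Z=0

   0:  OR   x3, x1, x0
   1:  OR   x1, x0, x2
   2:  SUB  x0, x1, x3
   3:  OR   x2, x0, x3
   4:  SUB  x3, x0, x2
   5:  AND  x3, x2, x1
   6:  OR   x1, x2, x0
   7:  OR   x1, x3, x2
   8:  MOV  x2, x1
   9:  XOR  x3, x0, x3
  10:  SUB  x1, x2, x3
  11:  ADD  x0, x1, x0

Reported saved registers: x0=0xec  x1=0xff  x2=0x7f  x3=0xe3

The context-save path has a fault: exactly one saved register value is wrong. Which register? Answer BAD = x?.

BAD = x2

after  0: x0=0xa3 x1=0x74 x2=0x42 x3=0xf7  N=1 Z=0
after  1: x0=0xa3 x1=0xe3 x2=0x42 x3=0xf7  N=1 Z=0
after  2: x0=0xec x1=0xe3 x2=0x42 x3=0xf7  N=1 Z=0
after  3: x0=0xec x1=0xe3 x2=0xff x3=0xf7  N=1 Z=0
after  4: x0=0xec x1=0xe3 x2=0xff x3=0xed  N=1 Z=0
after  5: x0=0xec x1=0xe3 x2=0xff x3=0xe3  N=1 Z=0
after  6: x0=0xec x1=0xff x2=0xff x3=0xe3  N=1 Z=0
after  7: x0=0xec x1=0xff x2=0xff x3=0xe3  N=1 Z=0
-- IRQ taken; context saved, return-PC = 8 --
mismatch: x2: reported 0x7f vs actual 0xff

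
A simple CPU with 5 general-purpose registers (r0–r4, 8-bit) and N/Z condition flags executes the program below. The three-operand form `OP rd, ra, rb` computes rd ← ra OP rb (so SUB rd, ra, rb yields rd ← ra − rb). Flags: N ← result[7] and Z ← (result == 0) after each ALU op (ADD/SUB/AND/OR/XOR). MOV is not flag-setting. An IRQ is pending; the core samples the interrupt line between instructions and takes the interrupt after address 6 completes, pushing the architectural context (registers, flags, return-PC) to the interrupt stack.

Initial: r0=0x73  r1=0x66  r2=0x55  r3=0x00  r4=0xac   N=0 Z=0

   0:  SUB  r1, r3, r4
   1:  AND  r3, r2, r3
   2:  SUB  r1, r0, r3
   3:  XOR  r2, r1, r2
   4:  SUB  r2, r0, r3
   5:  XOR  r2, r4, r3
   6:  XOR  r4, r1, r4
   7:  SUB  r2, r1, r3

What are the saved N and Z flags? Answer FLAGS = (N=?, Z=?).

after  0: r0=0x73 r1=0x54 r2=0x55 r3=0x00 r4=0xac  N=0 Z=0
after  1: r0=0x73 r1=0x54 r2=0x55 r3=0x00 r4=0xac  N=0 Z=1
after  2: r0=0x73 r1=0x73 r2=0x55 r3=0x00 r4=0xac  N=0 Z=0
after  3: r0=0x73 r1=0x73 r2=0x26 r3=0x00 r4=0xac  N=0 Z=0
after  4: r0=0x73 r1=0x73 r2=0x73 r3=0x00 r4=0xac  N=0 Z=0
after  5: r0=0x73 r1=0x73 r2=0xac r3=0x00 r4=0xac  N=1 Z=0
after  6: r0=0x73 r1=0x73 r2=0xac r3=0x00 r4=0xdf  N=1 Z=0
-- IRQ taken; context saved, return-PC = 7 --

FLAGS = (N=1, Z=0)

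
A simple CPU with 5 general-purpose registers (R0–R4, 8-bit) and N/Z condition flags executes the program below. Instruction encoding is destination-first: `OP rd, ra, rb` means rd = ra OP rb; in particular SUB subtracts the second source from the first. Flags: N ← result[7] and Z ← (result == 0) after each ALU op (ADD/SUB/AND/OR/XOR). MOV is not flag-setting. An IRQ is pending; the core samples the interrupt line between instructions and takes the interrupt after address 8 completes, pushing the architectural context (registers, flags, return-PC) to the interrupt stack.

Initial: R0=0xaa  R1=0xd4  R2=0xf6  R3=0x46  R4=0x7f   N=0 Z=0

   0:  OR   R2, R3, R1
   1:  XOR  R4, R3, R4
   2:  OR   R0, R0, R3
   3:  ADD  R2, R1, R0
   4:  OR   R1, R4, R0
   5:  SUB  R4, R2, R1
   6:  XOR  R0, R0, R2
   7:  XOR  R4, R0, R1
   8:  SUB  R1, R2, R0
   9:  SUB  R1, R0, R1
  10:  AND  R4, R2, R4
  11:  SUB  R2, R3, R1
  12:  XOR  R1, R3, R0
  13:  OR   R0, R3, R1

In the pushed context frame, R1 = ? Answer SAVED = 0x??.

SAVED = 0x96

after  0: R0=0xaa R1=0xd4 R2=0xd6 R3=0x46 R4=0x7f  N=1 Z=0
after  1: R0=0xaa R1=0xd4 R2=0xd6 R3=0x46 R4=0x39  N=0 Z=0
after  2: R0=0xee R1=0xd4 R2=0xd6 R3=0x46 R4=0x39  N=1 Z=0
after  3: R0=0xee R1=0xd4 R2=0xc2 R3=0x46 R4=0x39  N=1 Z=0
after  4: R0=0xee R1=0xff R2=0xc2 R3=0x46 R4=0x39  N=1 Z=0
after  5: R0=0xee R1=0xff R2=0xc2 R3=0x46 R4=0xc3  N=1 Z=0
after  6: R0=0x2c R1=0xff R2=0xc2 R3=0x46 R4=0xc3  N=0 Z=0
after  7: R0=0x2c R1=0xff R2=0xc2 R3=0x46 R4=0xd3  N=1 Z=0
after  8: R0=0x2c R1=0x96 R2=0xc2 R3=0x46 R4=0xd3  N=1 Z=0
-- IRQ taken; context saved, return-PC = 9 --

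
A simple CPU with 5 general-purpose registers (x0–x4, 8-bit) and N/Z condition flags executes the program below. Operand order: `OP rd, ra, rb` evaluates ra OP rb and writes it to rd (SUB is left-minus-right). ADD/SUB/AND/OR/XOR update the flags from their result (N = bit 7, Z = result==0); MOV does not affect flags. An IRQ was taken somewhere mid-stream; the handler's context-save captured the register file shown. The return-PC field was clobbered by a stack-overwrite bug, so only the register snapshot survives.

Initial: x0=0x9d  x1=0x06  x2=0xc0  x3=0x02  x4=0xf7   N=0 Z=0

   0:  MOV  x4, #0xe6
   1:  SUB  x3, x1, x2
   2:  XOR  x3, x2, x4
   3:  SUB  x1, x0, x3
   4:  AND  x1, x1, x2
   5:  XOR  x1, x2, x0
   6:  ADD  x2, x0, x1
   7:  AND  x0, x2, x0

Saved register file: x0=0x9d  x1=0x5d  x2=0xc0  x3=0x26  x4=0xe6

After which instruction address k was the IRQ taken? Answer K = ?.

K = 5

after  0: x0=0x9d x1=0x06 x2=0xc0 x3=0x02 x4=0xe6  N=0 Z=0
after  1: x0=0x9d x1=0x06 x2=0xc0 x3=0x46 x4=0xe6  N=0 Z=0
after  2: x0=0x9d x1=0x06 x2=0xc0 x3=0x26 x4=0xe6  N=0 Z=0
after  3: x0=0x9d x1=0x77 x2=0xc0 x3=0x26 x4=0xe6  N=0 Z=0
after  4: x0=0x9d x1=0x40 x2=0xc0 x3=0x26 x4=0xe6  N=0 Z=0
after  5: x0=0x9d x1=0x5d x2=0xc0 x3=0x26 x4=0xe6  N=0 Z=0
-- IRQ taken; context saved, return-PC = 6 --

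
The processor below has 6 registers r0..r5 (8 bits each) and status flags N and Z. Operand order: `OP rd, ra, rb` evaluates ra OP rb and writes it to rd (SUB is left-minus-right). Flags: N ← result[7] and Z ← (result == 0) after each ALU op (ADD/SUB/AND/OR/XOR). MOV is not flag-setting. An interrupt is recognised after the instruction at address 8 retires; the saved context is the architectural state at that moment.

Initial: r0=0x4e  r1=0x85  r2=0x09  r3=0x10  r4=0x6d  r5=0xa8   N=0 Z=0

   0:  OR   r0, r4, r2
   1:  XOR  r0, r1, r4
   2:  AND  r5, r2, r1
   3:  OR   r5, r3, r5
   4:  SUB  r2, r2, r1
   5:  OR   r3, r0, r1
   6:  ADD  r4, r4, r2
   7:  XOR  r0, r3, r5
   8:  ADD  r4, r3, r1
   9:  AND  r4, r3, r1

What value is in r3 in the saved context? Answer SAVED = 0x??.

after  0: r0=0x6d r1=0x85 r2=0x09 r3=0x10 r4=0x6d r5=0xa8  N=0 Z=0
after  1: r0=0xe8 r1=0x85 r2=0x09 r3=0x10 r4=0x6d r5=0xa8  N=1 Z=0
after  2: r0=0xe8 r1=0x85 r2=0x09 r3=0x10 r4=0x6d r5=0x01  N=0 Z=0
after  3: r0=0xe8 r1=0x85 r2=0x09 r3=0x10 r4=0x6d r5=0x11  N=0 Z=0
after  4: r0=0xe8 r1=0x85 r2=0x84 r3=0x10 r4=0x6d r5=0x11  N=1 Z=0
after  5: r0=0xe8 r1=0x85 r2=0x84 r3=0xed r4=0x6d r5=0x11  N=1 Z=0
after  6: r0=0xe8 r1=0x85 r2=0x84 r3=0xed r4=0xf1 r5=0x11  N=1 Z=0
after  7: r0=0xfc r1=0x85 r2=0x84 r3=0xed r4=0xf1 r5=0x11  N=1 Z=0
after  8: r0=0xfc r1=0x85 r2=0x84 r3=0xed r4=0x72 r5=0x11  N=0 Z=0
-- IRQ taken; context saved, return-PC = 9 --

SAVED = 0xed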